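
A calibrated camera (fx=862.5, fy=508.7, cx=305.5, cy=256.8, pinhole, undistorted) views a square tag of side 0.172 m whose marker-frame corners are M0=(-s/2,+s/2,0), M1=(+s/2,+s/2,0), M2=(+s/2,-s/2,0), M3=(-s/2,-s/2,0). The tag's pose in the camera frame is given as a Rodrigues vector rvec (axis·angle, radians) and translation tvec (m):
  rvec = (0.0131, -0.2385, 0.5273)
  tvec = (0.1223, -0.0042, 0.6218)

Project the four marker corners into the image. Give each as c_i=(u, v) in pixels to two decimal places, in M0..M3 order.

Intrinsics K: fx=862.5, fy=508.7, cx=305.5, cy=256.8
Marker side s = 0.172 m; corners in marker frame (Z=0):
  M0 = (-0.0860, +0.0860, 0)
  M1 = (+0.0860, +0.0860, 0)
  M2 = (+0.0860, -0.0860, 0)
  M3 = (-0.0860, -0.0860, 0)
rvec = (0.0131, -0.2385, 0.5273), |rvec| = θ = 0.57888 rad = 33.167°
Rodrigues: sinθ=0.54708, 1−cosθ=0.16292; R = I + sinθ·[k]× + (1−cosθ)·[k]×²:
    [+0.83716 -0.49986 -0.22204]
    [+0.49682 +0.86473 -0.07352]
    [+0.22876 -0.04876 +0.97226]
t = (0.1223, -0.0042, 0.6218) m
M0: Pc = R·M0+t = (+0.00732, +0.02744, +0.59793); u = 862.5·(+0.00732)/0.59793 + 305.5 = 316.0536, v = 508.7·(+0.02744)/0.59793 + 256.8 = 280.1453
M1: Pc = R·M1+t = (+0.15131, +0.11289, +0.63728); u = 862.5·(+0.15131)/0.63728 + 305.5 = 510.2815, v = 508.7·(+0.11289)/0.63728 + 256.8 = 346.9158
M2: Pc = R·M2+t = (+0.23728, -0.03584, +0.64567); u = 862.5·(+0.23728)/0.64567 + 305.5 = 622.4702, v = 508.7·(-0.03584)/0.64567 + 256.8 = 228.5625
M3: Pc = R·M3+t = (+0.09329, -0.12129, +0.60632); u = 862.5·(+0.09329)/0.60632 + 305.5 = 438.2094, v = 508.7·(-0.12129)/0.60632 + 256.8 = 155.0352

c0=(316.05, 280.15) c1=(510.28, 346.92) c2=(622.47, 228.56) c3=(438.21, 155.04)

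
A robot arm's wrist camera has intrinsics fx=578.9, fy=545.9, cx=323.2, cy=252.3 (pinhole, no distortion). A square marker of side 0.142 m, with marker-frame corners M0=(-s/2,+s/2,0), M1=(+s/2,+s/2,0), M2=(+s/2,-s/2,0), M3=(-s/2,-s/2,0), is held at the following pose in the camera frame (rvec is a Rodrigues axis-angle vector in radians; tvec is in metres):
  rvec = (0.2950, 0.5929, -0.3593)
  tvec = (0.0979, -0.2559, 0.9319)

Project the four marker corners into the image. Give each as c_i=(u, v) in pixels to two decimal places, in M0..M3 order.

Intrinsics K: fx=578.9, fy=545.9, cx=323.2, cy=252.3
Marker side s = 0.142 m; corners in marker frame (Z=0):
  M0 = (-0.0710, +0.0710, 0)
  M1 = (+0.0710, +0.0710, 0)
  M2 = (+0.0710, -0.0710, 0)
  M3 = (-0.0710, -0.0710, 0)
rvec = (0.2950, 0.5929, -0.3593), |rvec| = θ = 0.75343 rad = 43.168°
Rodrigues: sinθ=0.68414, 1−cosθ=0.27065; R = I + sinθ·[k]× + (1−cosθ)·[k]×²:
    [+0.77084 +0.40965 +0.48784]
    [-0.24287 +0.89696 -0.36944]
    [-0.58891 +0.16630 +0.79090]
t = (0.0979, -0.2559, 0.9319) m
M0: Pc = R·M0+t = (+0.07226, -0.17497, +0.98552); u = 578.9·(+0.07226)/0.98552 + 323.2 = 365.6433, v = 545.9·(-0.17497)/0.98552 + 252.3 = 155.3790
M1: Pc = R·M1+t = (+0.18172, -0.20946, +0.90189); u = 578.9·(+0.18172)/0.90189 + 323.2 = 439.8376, v = 545.9·(-0.20946)/0.90189 + 252.3 = 125.5180
M2: Pc = R·M2+t = (+0.12354, -0.33683, +0.87828); u = 578.9·(+0.12354)/0.87828 + 323.2 = 404.6318, v = 545.9·(-0.33683)/0.87828 + 252.3 = 42.9430
M3: Pc = R·M3+t = (+0.01408, -0.30234, +0.96191); u = 578.9·(+0.01408)/0.96191 + 323.2 = 331.6767, v = 545.9·(-0.30234)/0.96191 + 252.3 = 80.7160

c0=(365.64, 155.38) c1=(439.84, 125.52) c2=(404.63, 42.94) c3=(331.68, 80.72)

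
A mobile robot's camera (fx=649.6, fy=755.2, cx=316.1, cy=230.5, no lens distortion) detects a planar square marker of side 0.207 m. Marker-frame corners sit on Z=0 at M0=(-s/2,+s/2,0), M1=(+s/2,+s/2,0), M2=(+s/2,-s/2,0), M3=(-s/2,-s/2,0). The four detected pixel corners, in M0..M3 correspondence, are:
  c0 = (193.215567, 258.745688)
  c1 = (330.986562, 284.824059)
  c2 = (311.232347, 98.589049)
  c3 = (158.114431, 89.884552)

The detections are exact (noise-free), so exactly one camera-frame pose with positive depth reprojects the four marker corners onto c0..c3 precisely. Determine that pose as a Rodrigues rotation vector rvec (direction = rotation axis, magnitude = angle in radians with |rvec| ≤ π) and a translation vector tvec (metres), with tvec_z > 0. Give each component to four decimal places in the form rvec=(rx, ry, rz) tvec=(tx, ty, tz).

Intrinsics K: fx=649.6, fy=755.2, cx=316.1, cy=230.5
Marker side s = 0.207 m; corners in marker frame (Z=0):
  M0 = (-0.1035, +0.1035, 0)
  M1 = (+0.1035, +0.1035, 0)
  M2 = (+0.1035, -0.1035, 0)
  M3 = (-0.1035, -0.1035, 0)
Detected image corners:
  c0 = (193.215567, 258.745688) px
  c1 = (330.986562, 284.824059) px
  c2 = (311.232347, 98.589049) px
  c3 = (158.114431, 89.884552) px
Planar DLT: solve 8×8 A·h = b for H (H[2,2]=1):
  H  [+568.02437 +286.10054 +245.24533]
  H  [-10.78544 +967.07370 +188.13783]
  H  [-0.53249 +0.61016 +1.00000]
B = K⁻¹H; ‖b₁‖=1.261124, ‖b₂‖=1.261124; λ = 2/(‖b₁‖+‖b₂‖) = 0.792943, sign → tz>0 ⇒ λ=+0.792943
r₁ = λ·B[:,0] = (+0.89883,+0.11755,-0.42224); r₂ = λ·B[:,1] = (+0.11380,+0.86773,+0.48382)
r₃ = r₁×r₂ = (+0.42326,-0.48293,+0.76657); SVD([r₁ r₂ r₃]) → R = UVᵀ:
  R  [+0.89883 +0.11380 +0.42326]
  R  [+0.11755 +0.86773 -0.48293]
  R  [-0.42224 +0.48382 +0.76657]
t = (-0.08649, -0.04448, +0.79294) m
tr R = 2.533135; θ = arccos((tr R − 1)/2) = 0.697318 rad = 39.953°
axis k = ((R−Rᵀ)₃₂, (R−Rᵀ)₁₃, (R−Rᵀ)₂₁) / (2 sinθ) = (+0.752730, +0.658323, +0.002920)
rvec = θ·k = (+0.524892, +0.459060, +0.002036)

rvec=(0.5249, 0.4591, 0.0020) tvec=(-0.0865, -0.0445, 0.7929)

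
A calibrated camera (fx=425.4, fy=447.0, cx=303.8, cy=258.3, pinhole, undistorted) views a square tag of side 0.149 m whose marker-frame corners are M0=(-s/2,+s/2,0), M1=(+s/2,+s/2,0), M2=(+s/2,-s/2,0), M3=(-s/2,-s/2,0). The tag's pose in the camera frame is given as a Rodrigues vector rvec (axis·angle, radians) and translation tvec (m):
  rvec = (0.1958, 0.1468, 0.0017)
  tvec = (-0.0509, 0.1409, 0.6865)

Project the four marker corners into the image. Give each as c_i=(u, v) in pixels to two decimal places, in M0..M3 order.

c0=(229.89, 391.93) c1=(318.43, 397.67) c2=(317.86, 304.95) c3=(225.59, 301.92)

Intrinsics K: fx=425.4, fy=447.0, cx=303.8, cy=258.3
Marker side s = 0.149 m; corners in marker frame (Z=0):
  M0 = (-0.0745, +0.0745, 0)
  M1 = (+0.0745, +0.0745, 0)
  M2 = (+0.0745, -0.0745, 0)
  M3 = (-0.0745, -0.0745, 0)
rvec = (0.1958, 0.1468, 0.0017), |rvec| = θ = 0.24473 rad = 14.022°
Rodrigues: sinθ=0.24229, 1−cosθ=0.02980; R = I + sinθ·[k]× + (1−cosθ)·[k]×²:
    [+0.98928 +0.01262 +0.14550]
    [+0.01598 +0.98093 -0.19373]
    [-0.14517 +0.19398 +0.97021]
t = (-0.0509, 0.1409, 0.6865) m
M0: Pc = R·M0+t = (-0.12366, +0.21279, +0.71177); u = 425.4·(-0.12366)/0.71177 + 303.8 = 229.8917, v = 447.0·(+0.21279)/0.71177 + 258.3 = 391.9341
M1: Pc = R·M1+t = (+0.02374, +0.21517, +0.69014); u = 425.4·(+0.02374)/0.69014 + 303.8 = 318.4340, v = 447.0·(+0.21517)/0.69014 + 258.3 = 397.6651
M2: Pc = R·M2+t = (+0.02186, +0.06901, +0.66123); u = 425.4·(+0.02186)/0.66123 + 303.8 = 317.8642, v = 447.0·(+0.06901)/0.66123 + 258.3 = 304.9526
M3: Pc = R·M3+t = (-0.12554, +0.06663, +0.68286); u = 425.4·(-0.12554)/0.68286 + 303.8 = 225.5924, v = 447.0·(+0.06663)/0.68286 + 258.3 = 301.9159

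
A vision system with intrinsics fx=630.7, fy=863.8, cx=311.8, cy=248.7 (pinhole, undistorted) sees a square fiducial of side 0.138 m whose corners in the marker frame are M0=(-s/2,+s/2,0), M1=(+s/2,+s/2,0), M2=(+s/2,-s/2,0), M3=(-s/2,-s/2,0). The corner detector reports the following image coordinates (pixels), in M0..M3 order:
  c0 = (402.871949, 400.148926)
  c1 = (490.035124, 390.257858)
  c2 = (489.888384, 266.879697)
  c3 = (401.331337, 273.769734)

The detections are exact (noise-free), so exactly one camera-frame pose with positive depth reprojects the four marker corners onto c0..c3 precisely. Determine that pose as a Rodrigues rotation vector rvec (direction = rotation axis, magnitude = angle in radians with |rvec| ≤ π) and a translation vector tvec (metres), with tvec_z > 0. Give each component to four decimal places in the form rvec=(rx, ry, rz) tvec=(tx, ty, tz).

rvec=(0.1035, -0.1740, -0.0409) tvec=(0.2007, 0.0918, 0.9389)

Intrinsics K: fx=630.7, fy=863.8, cx=311.8, cy=248.7
Marker side s = 0.138 m; corners in marker frame (Z=0):
  M0 = (-0.0690, +0.0690, 0)
  M1 = (+0.0690, +0.0690, 0)
  M2 = (+0.0690, -0.0690, 0)
  M3 = (-0.0690, -0.0690, 0)
Detected image corners:
  c0 = (402.871949, 400.148926) px
  c1 = (490.035124, 390.257858) px
  c2 = (489.888384, 266.879697) px
  c3 = (401.331337, 273.769734) px
Planar DLT: solve 8×8 A·h = b for H (H[2,2]=1):
  H  [+717.69374 +56.54826 +446.58591]
  H  [-0.40658 +942.45586 +333.19921]
  H  [+0.18175 +0.11322 +1.00000]
B = K⁻¹H; ‖b₁‖=1.065032, ‖b₂‖=1.065032; λ = 2/(‖b₁‖+‖b₂‖) = 0.938939, sign → tz>0 ⇒ λ=+0.938939
r₁ = λ·B[:,0] = (+0.98408,-0.04957,+0.17065); r₂ = λ·B[:,1] = (+0.03163,+0.99383,+0.10630)
r₃ = r₁×r₂ = (-0.17487,-0.09921,+0.97958); SVD([r₁ r₂ r₃]) → R = UVᵀ:
  R  [+0.98408 +0.03163 -0.17487]
  R  [-0.04957 +0.99383 -0.09921]
  R  [+0.17065 +0.10630 +0.97958]
t = (+0.20066, +0.09185, +0.93894) m
tr R = 2.957495; θ = arccos((tr R − 1)/2) = 0.206535 rad = 11.834°
axis k = ((R−Rᵀ)₃₂, (R−Rᵀ)₁₃, (R−Rᵀ)₂₁) / (2 sinθ) = (+0.501088, -0.842442, -0.197997)
rvec = θ·k = (+0.103492, -0.173994, -0.040893)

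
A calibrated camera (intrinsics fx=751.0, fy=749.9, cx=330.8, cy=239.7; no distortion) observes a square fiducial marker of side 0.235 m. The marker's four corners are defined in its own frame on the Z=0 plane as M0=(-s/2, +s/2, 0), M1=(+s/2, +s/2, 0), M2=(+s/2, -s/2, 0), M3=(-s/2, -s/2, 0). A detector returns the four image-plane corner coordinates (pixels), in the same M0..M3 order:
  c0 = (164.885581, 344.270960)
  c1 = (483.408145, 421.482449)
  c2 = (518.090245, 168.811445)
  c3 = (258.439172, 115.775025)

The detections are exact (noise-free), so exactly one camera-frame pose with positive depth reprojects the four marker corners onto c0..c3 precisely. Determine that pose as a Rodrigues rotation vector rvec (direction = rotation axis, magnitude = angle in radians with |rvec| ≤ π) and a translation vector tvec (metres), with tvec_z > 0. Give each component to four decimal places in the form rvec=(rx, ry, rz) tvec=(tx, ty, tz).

rvec=(-0.5898, 0.0431, 0.2430) tvec=(0.0206, 0.0075, 0.6013)

Intrinsics K: fx=751.0, fy=749.9, cx=330.8, cy=239.7
Marker side s = 0.235 m; corners in marker frame (Z=0):
  M0 = (-0.1175, +0.1175, 0)
  M1 = (+0.1175, +0.1175, 0)
  M2 = (+0.1175, -0.1175, 0)
  M3 = (-0.1175, -0.1175, 0)
Detected image corners:
  c0 = (164.885581, 344.270960) px
  c1 = (483.408145, 421.482449) px
  c2 = (518.090245, 168.811445) px
  c3 = (258.439172, 115.775025) px
Planar DLT: solve 8×8 A·h = b for H (H[2,2]=1):
  H  [+1151.94722 -598.58858 +356.52970]
  H  [+223.82812 +784.50316 +249.06898]
  H  [-0.18209 -0.90697 +1.00000]
B = K⁻¹H; ‖b₁‖=1.663029, ‖b₂‖=1.663029; λ = 2/(‖b₁‖+‖b₂‖) = 0.601312, sign → tz>0 ⇒ λ=+0.601312
r₁ = λ·B[:,0] = (+0.97057,+0.21448,-0.10949); r₂ = λ·B[:,1] = (-0.23905,+0.80338,-0.54537)
r₃ = r₁×r₂ = (-0.02901,+0.55550,+0.83101); SVD([r₁ r₂ r₃]) → R = UVᵀ:
  R  [+0.97057 -0.23905 -0.02901]
  R  [+0.21448 +0.80338 +0.55550]
  R  [-0.10949 -0.54537 +0.83101]
t = (+0.02060, +0.00751, +0.60131) m
tr R = 2.604969; θ = arccos((tr R − 1)/2) = 0.639349 rad = 36.632°
axis k = ((R−Rᵀ)₃₂, (R−Rᵀ)₁₃, (R−Rᵀ)₂₁) / (2 sinθ) = (-0.922504, +0.067446, +0.380050)
rvec = θ·k = (-0.589802, +0.043122, +0.242985)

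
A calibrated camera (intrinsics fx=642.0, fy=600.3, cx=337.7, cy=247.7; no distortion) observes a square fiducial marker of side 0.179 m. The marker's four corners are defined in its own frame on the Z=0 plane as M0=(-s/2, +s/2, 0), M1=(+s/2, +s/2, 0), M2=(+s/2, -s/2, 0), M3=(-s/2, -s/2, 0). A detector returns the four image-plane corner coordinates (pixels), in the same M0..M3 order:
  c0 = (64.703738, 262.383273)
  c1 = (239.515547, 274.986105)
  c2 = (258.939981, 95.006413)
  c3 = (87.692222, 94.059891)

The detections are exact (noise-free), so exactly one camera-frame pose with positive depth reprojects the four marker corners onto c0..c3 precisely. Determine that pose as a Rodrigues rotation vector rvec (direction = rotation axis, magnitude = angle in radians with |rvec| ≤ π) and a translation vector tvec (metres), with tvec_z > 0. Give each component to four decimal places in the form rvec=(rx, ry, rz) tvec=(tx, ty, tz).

Intrinsics K: fx=642.0, fy=600.3, cx=337.7, cy=247.7
Marker side s = 0.179 m; corners in marker frame (Z=0):
  M0 = (-0.0895, +0.0895, 0)
  M1 = (+0.0895, +0.0895, 0)
  M2 = (+0.0895, -0.0895, 0)
  M3 = (-0.0895, -0.0895, 0)
Detected image corners:
  c0 = (64.703738, 262.383273) px
  c1 = (239.515547, 274.986105) px
  c2 = (258.939981, 95.006413) px
  c3 = (87.692222, 94.059891) px
Planar DLT: solve 8×8 A·h = b for H (H[2,2]=1):
  H  [+906.67588 -144.85569 +160.01777]
  H  [-29.39549 +942.75995 +180.24946]
  H  [-0.36769 -0.16014 +1.00000]
B = K⁻¹H; ‖b₁‖=1.650442, ‖b₂‖=1.650442; λ = 2/(‖b₁‖+‖b₂‖) = 0.605898, sign → tz>0 ⇒ λ=+0.605898
r₁ = λ·B[:,0] = (+0.97288,+0.06226,-0.22278); r₂ = λ·B[:,1] = (-0.08567,+0.99159,-0.09703)
r₃ = r₁×r₂ = (+0.21487,+0.11348,+0.97003); SVD([r₁ r₂ r₃]) → R = UVᵀ:
  R  [+0.97288 -0.08567 +0.21487]
  R  [+0.06226 +0.99159 +0.11348]
  R  [-0.22278 -0.09703 +0.97003]
t = (-0.16769, -0.06808, +0.60590) m
tr R = 2.934493; θ = arccos((tr R − 1)/2) = 0.256647 rad = 14.705°
axis k = ((R−Rᵀ)₃₂, (R−Rᵀ)₁₃, (R−Rᵀ)₂₁) / (2 sinθ) = (-0.414648, +0.862068, +0.291385)
rvec = θ·k = (-0.106418, +0.221248, +0.074783)

rvec=(-0.1064, 0.2212, 0.0748) tvec=(-0.1677, -0.0681, 0.6059)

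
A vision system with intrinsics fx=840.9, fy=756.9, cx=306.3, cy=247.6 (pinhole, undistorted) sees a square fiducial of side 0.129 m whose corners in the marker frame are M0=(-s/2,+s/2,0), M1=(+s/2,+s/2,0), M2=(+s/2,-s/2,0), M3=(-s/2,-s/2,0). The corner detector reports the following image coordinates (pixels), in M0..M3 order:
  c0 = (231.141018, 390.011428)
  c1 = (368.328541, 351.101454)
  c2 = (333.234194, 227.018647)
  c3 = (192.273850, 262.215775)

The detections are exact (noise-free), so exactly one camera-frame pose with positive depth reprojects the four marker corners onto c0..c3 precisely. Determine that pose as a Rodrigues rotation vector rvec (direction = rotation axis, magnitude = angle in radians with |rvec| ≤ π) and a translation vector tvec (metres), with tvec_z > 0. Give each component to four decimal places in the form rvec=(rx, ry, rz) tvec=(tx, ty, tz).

rvec=(0.0765, -0.2136, -0.2625) tvec=(-0.0209, 0.0589, 0.7405)

Intrinsics K: fx=840.9, fy=756.9, cx=306.3, cy=247.6
Marker side s = 0.129 m; corners in marker frame (Z=0):
  M0 = (-0.0645, +0.0645, 0)
  M1 = (+0.0645, +0.0645, 0)
  M2 = (+0.0645, -0.0645, 0)
  M3 = (-0.0645, -0.0645, 0)
Detected image corners:
  c0 = (231.141018, 390.011428) px
  c1 = (368.328541, 351.101454) px
  c2 = (333.234194, 227.018647) px
  c3 = (192.273850, 262.215775) px
Planar DLT: solve 8×8 A·h = b for H (H[2,2]=1):
  H  [+1153.71152 +325.42061 +282.61781]
  H  [-204.52072 +1018.67830 +307.82822]
  H  [+0.26934 +0.13868 +1.00000]
B = K⁻¹H; ‖b₁‖=1.350454, ‖b₂‖=1.350454; λ = 2/(‖b₁‖+‖b₂‖) = 0.740492, sign → tz>0 ⇒ λ=+0.740492
r₁ = λ·B[:,0] = (+0.94330,-0.26533,+0.19944); r₂ = λ·B[:,1] = (+0.24916,+0.96300,+0.10269)
r₃ = r₁×r₂ = (-0.21931,-0.04717,+0.97451); SVD([r₁ r₂ r₃]) → R = UVᵀ:
  R  [+0.94330 +0.24916 -0.21931]
  R  [-0.26533 +0.96300 -0.04717]
  R  [+0.19944 +0.10269 +0.97451]
t = (-0.02085, +0.05892, +0.74049) m
tr R = 2.880821; θ = arccos((tr R − 1)/2) = 0.346960 rad = 19.879°
axis k = ((R−Rᵀ)₃₂, (R−Rᵀ)₁₃, (R−Rᵀ)₂₁) / (2 sinθ) = (+0.220361, -0.615739, -0.756509)
rvec = θ·k = (+0.076456, -0.213637, -0.262479)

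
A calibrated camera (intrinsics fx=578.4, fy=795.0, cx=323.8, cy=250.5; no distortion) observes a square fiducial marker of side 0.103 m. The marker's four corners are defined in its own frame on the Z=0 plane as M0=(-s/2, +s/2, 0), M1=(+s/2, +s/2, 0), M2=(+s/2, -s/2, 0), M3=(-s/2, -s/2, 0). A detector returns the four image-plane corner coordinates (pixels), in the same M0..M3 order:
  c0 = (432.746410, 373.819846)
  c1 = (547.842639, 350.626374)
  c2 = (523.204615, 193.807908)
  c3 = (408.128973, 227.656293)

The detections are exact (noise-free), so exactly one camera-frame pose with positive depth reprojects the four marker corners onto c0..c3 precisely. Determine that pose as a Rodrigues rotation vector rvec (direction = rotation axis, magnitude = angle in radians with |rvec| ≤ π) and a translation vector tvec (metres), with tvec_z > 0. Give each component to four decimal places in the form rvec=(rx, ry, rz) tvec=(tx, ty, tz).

Intrinsics K: fx=578.4, fy=795.0, cx=323.8, cy=250.5
Marker side s = 0.103 m; corners in marker frame (Z=0):
  M0 = (-0.0515, +0.0515, 0)
  M1 = (+0.0515, +0.0515, 0)
  M2 = (+0.0515, -0.0515, 0)
  M3 = (-0.0515, -0.0515, 0)
Detected image corners:
  c0 = (432.746410, 373.819846) px
  c1 = (547.842639, 350.626374) px
  c2 = (523.204615, 193.807908) px
  c3 = (408.128973, 227.656293) px
Planar DLT: solve 8×8 A·h = b for H (H[2,2]=1):
  H  [+803.44060 +305.44332 +476.12252]
  H  [-464.66797 +1508.79955 +287.50134]
  H  [-0.65672 +0.13880 +1.00000]
B = K⁻¹H; ‖b₁‖=1.913085, ‖b₂‖=1.913085; λ = 2/(‖b₁‖+‖b₂‖) = 0.522716, sign → tz>0 ⇒ λ=+0.522716
r₁ = λ·B[:,0] = (+0.91827,-0.19736,-0.34328); r₂ = λ·B[:,1] = (+0.23542,+0.96918,+0.07255)
r₃ = r₁×r₂ = (+0.31838,-0.14744,+0.93643); SVD([r₁ r₂ r₃]) → R = UVᵀ:
  R  [+0.91827 +0.23542 +0.31838]
  R  [-0.19736 +0.96918 -0.14744]
  R  [-0.34328 +0.07255 +0.93643]
t = (+0.13766, +0.02433, +0.52272) m
tr R = 2.823874; θ = arccos((tr R − 1)/2) = 0.422816 rad = 24.226°
axis k = ((R−Rᵀ)₃₂, (R−Rᵀ)₁₃, (R−Rᵀ)₂₁) / (2 sinθ) = (+0.268063, +0.806251, -0.527354)
rvec = θ·k = (+0.113341, +0.340896, -0.222973)

rvec=(0.1133, 0.3409, -0.2230) tvec=(0.1377, 0.0243, 0.5227)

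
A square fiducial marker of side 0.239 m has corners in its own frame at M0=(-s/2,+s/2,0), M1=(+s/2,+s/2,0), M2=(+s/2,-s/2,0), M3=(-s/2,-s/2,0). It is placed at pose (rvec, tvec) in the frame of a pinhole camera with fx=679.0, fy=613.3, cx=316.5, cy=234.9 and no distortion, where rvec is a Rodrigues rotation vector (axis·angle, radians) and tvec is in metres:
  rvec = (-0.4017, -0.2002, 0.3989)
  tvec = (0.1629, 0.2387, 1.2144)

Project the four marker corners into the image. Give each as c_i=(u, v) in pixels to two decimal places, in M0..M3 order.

Intrinsics K: fx=679.0, fy=613.3, cx=316.5, cy=234.9
Marker side s = 0.239 m; corners in marker frame (Z=0):
  M0 = (-0.1195, +0.1195, 0)
  M1 = (+0.1195, +0.1195, 0)
  M2 = (+0.1195, -0.1195, 0)
  M3 = (-0.1195, -0.1195, 0)
rvec = (-0.4017, -0.2002, 0.3989), |rvec| = θ = 0.60047 rad = 34.404°
Rodrigues: sinθ=0.56503, 1−cosθ=0.17493; R = I + sinθ·[k]× + (1−cosθ)·[k]×²:
    [+0.90336 -0.33634 -0.26612]
    [+0.41437 +0.84452 +0.33925]
    [+0.11064 -0.41674 +0.90227]
t = (0.1629, 0.2387, 1.2144) m
M0: Pc = R·M0+t = (+0.01476, +0.29010, +1.15138); u = 679.0·(+0.01476)/1.15138 + 316.5 = 325.2022, v = 613.3·(+0.29010)/1.15138 + 234.9 = 389.4275
M1: Pc = R·M1+t = (+0.23066, +0.38914, +1.17782); u = 679.0·(+0.23066)/1.17782 + 316.5 = 449.4717, v = 613.3·(+0.38914)/1.17782 + 234.9 = 437.5264
M2: Pc = R·M2+t = (+0.31104, +0.18730, +1.27742); u = 679.0·(+0.31104)/1.27742 + 316.5 = 481.8320, v = 613.3·(+0.18730)/1.27742 + 234.9 = 324.8232
M3: Pc = R·M3+t = (+0.09514, +0.08826, +1.25098); u = 679.0·(+0.09514)/1.25098 + 316.5 = 368.1405, v = 613.3·(+0.08826)/1.25098 + 234.9 = 278.1714

c0=(325.20, 389.43) c1=(449.47, 437.53) c2=(481.83, 324.82) c3=(368.14, 278.17)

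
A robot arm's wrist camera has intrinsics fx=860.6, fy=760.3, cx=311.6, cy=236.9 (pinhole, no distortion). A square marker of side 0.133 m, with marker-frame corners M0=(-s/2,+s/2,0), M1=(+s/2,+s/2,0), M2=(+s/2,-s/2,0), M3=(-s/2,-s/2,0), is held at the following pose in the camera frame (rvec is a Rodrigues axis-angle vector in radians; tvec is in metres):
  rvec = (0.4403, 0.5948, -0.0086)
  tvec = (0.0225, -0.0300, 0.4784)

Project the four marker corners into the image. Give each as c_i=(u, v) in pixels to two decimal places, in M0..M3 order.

c0=(273.55, 268.58) c1=(470.59, 298.76) c2=(454.28, 85.94) c3=(238.24, 84.02)

Intrinsics K: fx=860.6, fy=760.3, cx=311.6, cy=236.9
Marker side s = 0.133 m; corners in marker frame (Z=0):
  M0 = (-0.0665, +0.0665, 0)
  M1 = (+0.0665, +0.0665, 0)
  M2 = (+0.0665, -0.0665, 0)
  M3 = (-0.0665, -0.0665, 0)
rvec = (0.4403, 0.5948, -0.0086), |rvec| = θ = 0.74008 rad = 42.404°
Rodrigues: sinθ=0.67435, 1−cosθ=0.26159; R = I + sinθ·[k]× + (1−cosθ)·[k]×²:
    [+0.83100 +0.13291 +0.54016]
    [+0.11724 +0.90738 -0.40364]
    [-0.54378 +0.39875 +0.73845]
t = (0.0225, -0.0300, 0.4784) m
M0: Pc = R·M0+t = (-0.02392, +0.02254, +0.54108); u = 860.6·(-0.02392)/0.54108 + 311.6 = 273.5502, v = 760.3·(+0.02254)/0.54108 + 236.9 = 268.5780
M1: Pc = R·M1+t = (+0.08660, +0.03814, +0.46876); u = 860.6·(+0.08660)/0.46876 + 311.6 = 470.5913, v = 760.3·(+0.03814)/0.46876 + 236.9 = 298.7565
M2: Pc = R·M2+t = (+0.06892, -0.08254, +0.41572); u = 860.6·(+0.06892)/0.41572 + 311.6 = 454.2794, v = 760.3·(-0.08254)/0.41572 + 236.9 = 85.9378
M3: Pc = R·M3+t = (-0.04160, -0.09814, +0.48804); u = 860.6·(-0.04160)/0.48804 + 311.6 = 238.2438, v = 760.3·(-0.09814)/0.48804 + 236.9 = 84.0172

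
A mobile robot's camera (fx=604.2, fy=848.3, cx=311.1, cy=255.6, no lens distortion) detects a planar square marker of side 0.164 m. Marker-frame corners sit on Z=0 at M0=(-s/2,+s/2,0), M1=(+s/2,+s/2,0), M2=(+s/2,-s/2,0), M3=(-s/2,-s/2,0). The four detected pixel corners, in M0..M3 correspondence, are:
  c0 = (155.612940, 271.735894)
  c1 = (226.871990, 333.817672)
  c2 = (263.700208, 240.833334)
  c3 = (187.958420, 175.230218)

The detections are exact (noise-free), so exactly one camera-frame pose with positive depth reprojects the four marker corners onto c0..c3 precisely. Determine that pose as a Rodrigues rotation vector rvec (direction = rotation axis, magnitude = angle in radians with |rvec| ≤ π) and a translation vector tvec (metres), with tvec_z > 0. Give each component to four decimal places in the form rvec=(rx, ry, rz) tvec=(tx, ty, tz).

rvec=(0.4119, 0.1383, 0.5392) tvec=(-0.1952, 0.0016, 1.1438)

Intrinsics K: fx=604.2, fy=848.3, cx=311.1, cy=255.6
Marker side s = 0.164 m; corners in marker frame (Z=0):
  M0 = (-0.0820, +0.0820, 0)
  M1 = (+0.0820, +0.0820, 0)
  M2 = (+0.0820, -0.0820, 0)
  M3 = (-0.0820, -0.0820, 0)
Detected image corners:
  c0 = (155.612940, 271.735894) px
  c1 = (226.871990, 333.817672) px
  c2 = (263.700208, 240.833334) px
  c3 = (187.958420, 175.230218) px
Planar DLT: solve 8×8 A·h = b for H (H[2,2]=1):
  H  [+443.97176 -135.10898 +207.96584]
  H  [+384.31623 +670.52393 +256.76800]
  H  [-0.01820 +0.36332 +1.00000]
B = K⁻¹H; ‖b₁‖=0.874287, ‖b₂‖=0.874287; λ = 2/(‖b₁‖+‖b₂‖) = 1.143790, sign → tz>0 ⇒ λ=+1.143790
r₁ = λ·B[:,0] = (+0.85118,+0.52446,-0.02081); r₂ = λ·B[:,1] = (-0.46974,+0.77887,+0.41557)
r₃ = r₁×r₂ = (+0.23416,-0.34395,+0.90932); SVD([r₁ r₂ r₃]) → R = UVᵀ:
  R  [+0.85118 -0.46974 +0.23416]
  R  [+0.52446 +0.77887 -0.34395]
  R  [-0.02081 +0.41557 +0.90932]
t = (-0.19524, +0.00157, +1.14379) m
tr R = 2.539383; θ = arccos((tr R − 1)/2) = 0.692439 rad = 39.674°
axis k = ((R−Rᵀ)₃₂, (R−Rᵀ)₁₃, (R−Rᵀ)₂₁) / (2 sinθ) = (+0.594841, +0.199687, +0.778645)
rvec = θ·k = (+0.411891, +0.138271, +0.539164)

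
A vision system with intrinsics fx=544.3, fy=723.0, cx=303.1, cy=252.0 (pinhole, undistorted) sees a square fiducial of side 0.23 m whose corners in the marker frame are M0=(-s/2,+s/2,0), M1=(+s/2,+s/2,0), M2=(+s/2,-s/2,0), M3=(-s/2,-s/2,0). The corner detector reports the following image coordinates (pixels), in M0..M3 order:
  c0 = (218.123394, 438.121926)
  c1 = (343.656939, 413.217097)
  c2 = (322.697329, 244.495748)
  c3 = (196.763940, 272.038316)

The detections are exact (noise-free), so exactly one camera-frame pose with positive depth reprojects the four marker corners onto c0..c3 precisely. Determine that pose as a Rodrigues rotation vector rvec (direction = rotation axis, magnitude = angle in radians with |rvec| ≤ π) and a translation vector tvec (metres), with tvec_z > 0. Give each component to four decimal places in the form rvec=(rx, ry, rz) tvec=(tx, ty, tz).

Intrinsics K: fx=544.3, fy=723.0, cx=303.1, cy=252.0
Marker side s = 0.23 m; corners in marker frame (Z=0):
  M0 = (-0.1150, +0.1150, 0)
  M1 = (+0.1150, +0.1150, 0)
  M2 = (+0.1150, -0.1150, 0)
  M3 = (-0.1150, -0.1150, 0)
Detected image corners:
  c0 = (218.123394, 438.121926) px
  c1 = (343.656939, 413.217097) px
  c2 = (322.697329, 244.495748) px
  c3 = (196.763940, 272.038316) px
Planar DLT: solve 8×8 A·h = b for H (H[2,2]=1):
  H  [+529.19241 +98.68227 +269.87314]
  H  [-136.10399 +736.24235 +342.30353]
  H  [-0.06464 +0.02470 +1.00000]
B = K⁻¹H; ‖b₁‖=1.023810, ‖b₂‖=1.023810; λ = 2/(‖b₁‖+‖b₂‖) = 0.976744, sign → tz>0 ⇒ λ=+0.976744
r₁ = λ·B[:,0] = (+0.98479,-0.16187,-0.06313); r₂ = λ·B[:,1] = (+0.16365,+0.98622,+0.02413)
r₃ = r₁×r₂ = (+0.05836,-0.03409,+0.99771); SVD([r₁ r₂ r₃]) → R = UVᵀ:
  R  [+0.98479 +0.16365 +0.05836]
  R  [-0.16187 +0.98622 -0.03409]
  R  [-0.06313 +0.02413 +0.99771]
t = (-0.05963, +0.12200, +0.97674) m
tr R = 2.968728; θ = arccos((tr R − 1)/2) = 0.177070 rad = 10.145°
axis k = ((R−Rᵀ)₃₂, (R−Rᵀ)₁₃, (R−Rᵀ)₂₁) / (2 sinθ) = (+0.165273, +0.344868, -0.923986)
rvec = θ·k = (+0.029265, +0.061066, -0.163610)

rvec=(0.0293, 0.0611, -0.1636) tvec=(-0.0596, 0.1220, 0.9767)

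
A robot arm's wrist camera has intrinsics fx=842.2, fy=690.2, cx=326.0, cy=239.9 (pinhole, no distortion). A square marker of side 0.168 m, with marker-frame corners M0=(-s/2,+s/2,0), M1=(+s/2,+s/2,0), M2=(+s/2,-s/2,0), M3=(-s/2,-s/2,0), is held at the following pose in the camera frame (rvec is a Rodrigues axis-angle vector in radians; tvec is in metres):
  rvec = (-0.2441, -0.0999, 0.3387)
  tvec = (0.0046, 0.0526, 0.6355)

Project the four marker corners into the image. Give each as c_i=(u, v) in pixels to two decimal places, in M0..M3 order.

Intrinsics K: fx=842.2, fy=690.2, cx=326.0, cy=239.9
Marker side s = 0.168 m; corners in marker frame (Z=0):
  M0 = (-0.0840, +0.0840, 0)
  M1 = (+0.0840, +0.0840, 0)
  M2 = (+0.0840, -0.0840, 0)
  M3 = (-0.0840, -0.0840, 0)
rvec = (-0.2441, -0.0999, 0.3387), |rvec| = θ = 0.42928 rad = 24.596°
Rodrigues: sinθ=0.41622, 1−cosθ=0.09073; R = I + sinθ·[k]× + (1−cosθ)·[k]×²:
    [+0.93860 -0.31639 -0.13757]
    [+0.34040 +0.91418 +0.22001]
    [+0.05615 -0.25333 +0.96575]
t = (0.0046, 0.0526, 0.6355) m
M0: Pc = R·M0+t = (-0.10082, +0.10080, +0.60950); u = 842.2·(-0.10082)/0.60950 + 326.0 = 186.6902, v = 690.2·(+0.10080)/0.60950 + 239.9 = 354.0428
M1: Pc = R·M1+t = (+0.05687, +0.15798, +0.61894); u = 842.2·(+0.05687)/0.61894 + 326.0 = 403.3790, v = 690.2·(+0.15798)/0.61894 + 239.9 = 416.0746
M2: Pc = R·M2+t = (+0.11002, +0.00440, +0.66150); u = 842.2·(+0.11002)/0.66150 + 326.0 = 466.0733, v = 690.2·(+0.00440)/0.66150 + 239.9 = 244.4936
M3: Pc = R·M3+t = (-0.04767, -0.05278, +0.65206); u = 842.2·(-0.04767)/0.65206 + 326.0 = 264.4347, v = 690.2·(-0.05278)/0.65206 + 239.9 = 184.0282

c0=(186.69, 354.04) c1=(403.38, 416.07) c2=(466.07, 244.49) c3=(264.43, 184.03)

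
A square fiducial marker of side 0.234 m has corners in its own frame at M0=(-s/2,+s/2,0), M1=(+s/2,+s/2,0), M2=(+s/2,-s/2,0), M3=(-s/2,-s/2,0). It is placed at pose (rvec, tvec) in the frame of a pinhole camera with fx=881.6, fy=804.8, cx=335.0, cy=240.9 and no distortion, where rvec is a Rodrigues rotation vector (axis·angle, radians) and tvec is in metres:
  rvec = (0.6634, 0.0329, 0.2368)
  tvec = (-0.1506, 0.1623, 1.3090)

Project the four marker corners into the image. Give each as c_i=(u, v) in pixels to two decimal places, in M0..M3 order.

Intrinsics K: fx=881.6, fy=804.8, cx=335.0, cy=240.9
Marker side s = 0.234 m; corners in marker frame (Z=0):
  M0 = (-0.1170, +0.1170, 0)
  M1 = (+0.1170, +0.1170, 0)
  M2 = (+0.1170, -0.1170, 0)
  M3 = (-0.1170, -0.1170, 0)
rvec = (0.6634, 0.0329, 0.2368), |rvec| = θ = 0.70516 rad = 40.403°
Rodrigues: sinθ=0.64816, 1−cosθ=0.23849; R = I + sinθ·[k]× + (1−cosθ)·[k]×²:
    [+0.97259 -0.20719 +0.10559]
    [+0.22813 +0.76202 -0.60603]
    [+0.04510 +0.61351 +0.78840]
t = (-0.1506, 0.1623, 1.3090) m
M0: Pc = R·M0+t = (-0.28863, +0.22477, +1.37550); u = 881.6·(-0.28863)/1.37550 + 335.0 = 150.0062, v = 804.8·(+0.22477)/1.37550 + 240.9 = 372.4096
M1: Pc = R·M1+t = (-0.06105, +0.27815, +1.38606); u = 881.6·(-0.06105)/1.38606 + 335.0 = 296.1702, v = 804.8·(+0.27815)/1.38606 + 240.9 = 402.4035
M2: Pc = R·M2+t = (-0.01257, +0.09983, +1.24250); u = 881.6·(-0.01257)/1.24250 + 335.0 = 326.0837, v = 804.8·(+0.09983)/1.24250 + 240.9 = 305.5651
M3: Pc = R·M3+t = (-0.24015, +0.04645, +1.23194); u = 881.6·(-0.24015)/1.23194 + 335.0 = 163.1433, v = 804.8·(+0.04645)/1.23194 + 240.9 = 271.2464

c0=(150.01, 372.41) c1=(296.17, 402.40) c2=(326.08, 305.57) c3=(163.14, 271.25)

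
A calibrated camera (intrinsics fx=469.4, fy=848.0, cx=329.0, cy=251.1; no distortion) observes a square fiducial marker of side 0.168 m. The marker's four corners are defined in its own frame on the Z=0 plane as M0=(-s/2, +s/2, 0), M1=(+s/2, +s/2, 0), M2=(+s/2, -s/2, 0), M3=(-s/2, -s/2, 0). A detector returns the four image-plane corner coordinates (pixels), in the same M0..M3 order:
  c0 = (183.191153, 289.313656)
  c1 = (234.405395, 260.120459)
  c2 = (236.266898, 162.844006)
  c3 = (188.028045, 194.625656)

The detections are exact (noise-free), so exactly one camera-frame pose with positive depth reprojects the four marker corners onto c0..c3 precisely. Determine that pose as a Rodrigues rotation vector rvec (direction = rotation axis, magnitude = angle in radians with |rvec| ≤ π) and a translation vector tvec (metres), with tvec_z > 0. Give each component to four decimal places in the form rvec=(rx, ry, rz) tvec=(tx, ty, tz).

rvec=(-0.4772, 0.4296, -0.1778) tvec=(-0.3243, -0.0385, 1.2787)

Intrinsics K: fx=469.4, fy=848.0, cx=329.0, cy=251.1
Marker side s = 0.168 m; corners in marker frame (Z=0):
  M0 = (-0.0840, +0.0840, 0)
  M1 = (+0.0840, +0.0840, 0)
  M2 = (+0.0840, -0.0840, 0)
  M3 = (-0.0840, -0.0840, 0)
Detected image corners:
  c0 = (183.191153, 289.313656) px
  c1 = (234.405395, 260.120459) px
  c2 = (236.266898, 162.844006) px
  c3 = (188.028045, 194.625656) px
Planar DLT: solve 8×8 A·h = b for H (H[2,2]=1):
  H  [+236.85662 -99.06997 +209.94160]
  H  [-245.11617 +486.12073 +225.57231]
  H  [-0.27964 -0.37499 +1.00000]
B = K⁻¹H; ‖b₁‖=0.782024, ‖b₂‖=0.782024; λ = 2/(‖b₁‖+‖b₂‖) = 1.278733, sign → tz>0 ⇒ λ=+1.278733
r₁ = λ·B[:,0] = (+0.89587,-0.26374,-0.35758); r₂ = λ·B[:,1] = (+0.06621,+0.87503,-0.47952)
r₃ = r₁×r₂ = (+0.43936,+0.40591,+0.80137); SVD([r₁ r₂ r₃]) → R = UVᵀ:
  R  [+0.89587 +0.06621 +0.43936]
  R  [-0.26374 +0.87503 +0.40591]
  R  [-0.35758 -0.47952 +0.80137]
t = (-0.32434, -0.03849, +1.27873) m
tr R = 2.572271; θ = arccos((tr R − 1)/2) = 0.666265 rad = 38.174°
axis k = ((R−Rᵀ)₃₂, (R−Rᵀ)₁₃, (R−Rᵀ)₂₁) / (2 sinθ) = (-0.716304, +0.644718, -0.266922)
rvec = θ·k = (-0.477248, +0.429553, -0.177841)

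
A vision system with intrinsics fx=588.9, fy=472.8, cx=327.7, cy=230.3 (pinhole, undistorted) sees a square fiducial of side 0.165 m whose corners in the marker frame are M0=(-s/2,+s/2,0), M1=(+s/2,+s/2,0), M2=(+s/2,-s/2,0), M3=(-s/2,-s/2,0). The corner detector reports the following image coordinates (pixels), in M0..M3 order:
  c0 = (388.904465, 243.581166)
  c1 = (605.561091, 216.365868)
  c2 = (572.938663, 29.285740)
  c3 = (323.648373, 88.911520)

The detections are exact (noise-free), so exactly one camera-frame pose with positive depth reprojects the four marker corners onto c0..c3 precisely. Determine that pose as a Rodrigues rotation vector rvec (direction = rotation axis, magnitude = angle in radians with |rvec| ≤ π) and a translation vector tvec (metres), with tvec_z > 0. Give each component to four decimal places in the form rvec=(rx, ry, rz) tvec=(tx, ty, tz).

rvec=(0.5163, 0.3333, -0.2614) tvec=(0.0993, -0.0686, 0.4220)

Intrinsics K: fx=588.9, fy=472.8, cx=327.7, cy=230.3
Marker side s = 0.165 m; corners in marker frame (Z=0):
  M0 = (-0.0825, +0.0825, 0)
  M1 = (+0.0825, +0.0825, 0)
  M2 = (+0.0825, -0.0825, 0)
  M3 = (-0.0825, -0.0825, 0)
Detected image corners:
  c0 = (388.904465, 243.581166) px
  c1 = (605.561091, 216.365868) px
  c2 = (572.938663, 29.285740) px
  c3 = (323.648373, 88.911520) px
Planar DLT: solve 8×8 A·h = b for H (H[2,2]=1):
  H  [+984.41204 +793.21843 +466.33349]
  H  [-382.89807 +1178.04007 +153.42028]
  H  [-0.88650 +1.03516 +1.00000]
B = K⁻¹H; ‖b₁‖=2.369734, ‖b₂‖=2.369734; λ = 2/(‖b₁‖+‖b₂‖) = 0.421988, sign → tz>0 ⇒ λ=+0.421988
r₁ = λ·B[:,0] = (+0.91357,-0.15953,-0.37409); r₂ = λ·B[:,1] = (+0.32532,+0.83866,+0.43682)
r₃ = r₁×r₂ = (+0.24405,-0.52077,+0.81807); SVD([r₁ r₂ r₃]) → R = UVᵀ:
  R  [+0.91357 +0.32532 +0.24405]
  R  [-0.15953 +0.83866 -0.52077]
  R  [-0.37409 +0.43682 +0.81807]
t = (+0.09934, -0.06862, +0.42199) m
tr R = 2.570299; θ = arccos((tr R − 1)/2) = 0.667859 rad = 38.266°
axis k = ((R−Rᵀ)₃₂, (R−Rᵀ)₁₃, (R−Rᵀ)₂₁) / (2 sinθ) = (+0.773117, +0.499059, -0.391446)
rvec = θ·k = (+0.516333, +0.333301, -0.261431)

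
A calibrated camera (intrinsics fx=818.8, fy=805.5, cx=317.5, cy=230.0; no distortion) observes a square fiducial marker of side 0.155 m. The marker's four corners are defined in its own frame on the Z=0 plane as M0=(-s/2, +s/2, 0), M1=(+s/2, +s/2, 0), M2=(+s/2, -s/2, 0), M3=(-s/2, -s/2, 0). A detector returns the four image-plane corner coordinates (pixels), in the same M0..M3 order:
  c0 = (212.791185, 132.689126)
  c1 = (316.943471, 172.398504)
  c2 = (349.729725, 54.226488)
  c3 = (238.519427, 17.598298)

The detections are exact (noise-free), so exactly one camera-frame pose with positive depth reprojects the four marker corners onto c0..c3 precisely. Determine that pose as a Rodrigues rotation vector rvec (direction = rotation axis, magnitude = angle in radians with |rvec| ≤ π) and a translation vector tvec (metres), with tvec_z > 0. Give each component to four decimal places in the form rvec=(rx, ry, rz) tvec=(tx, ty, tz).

rvec=(0.3155, 0.3614, 0.3262) tvec=(-0.0497, -0.1718, 1.0277)

Intrinsics K: fx=818.8, fy=805.5, cx=317.5, cy=230.0
Marker side s = 0.155 m; corners in marker frame (Z=0):
  M0 = (-0.0775, +0.0775, 0)
  M1 = (+0.0775, +0.0775, 0)
  M2 = (+0.0775, -0.0775, 0)
  M3 = (-0.0775, -0.0775, 0)
Detected image corners:
  c0 = (212.791185, 132.689126) px
  c1 = (316.943471, 172.398504) px
  c2 = (349.729725, 54.226488) px
  c3 = (238.519427, 17.598298) px
Planar DLT: solve 8×8 A·h = b for H (H[2,2]=1):
  H  [+614.83960 -91.60194 +277.92048]
  H  [+219.79244 +784.82787 +95.37153]
  H  [-0.28361 +0.34582 +1.00000]
B = K⁻¹H; ‖b₁‖=0.973012, ‖b₂‖=0.973012; λ = 2/(‖b₁‖+‖b₂‖) = 1.027737, sign → tz>0 ⇒ λ=+1.027737
r₁ = λ·B[:,0] = (+0.88476,+0.36366,-0.29148); r₂ = λ·B[:,1] = (-0.25279,+0.89988,+0.35541)
r₃ = r₁×r₂ = (+0.39154,-0.24077,+0.88810); SVD([r₁ r₂ r₃]) → R = UVᵀ:
  R  [+0.88476 -0.25279 +0.39154]
  R  [+0.36366 +0.89988 -0.24077]
  R  [-0.29148 +0.35541 +0.88810]
t = (-0.04968, -0.17177, +1.02774) m
tr R = 2.672737; θ = arccos((tr R − 1)/2) = 0.580172 rad = 33.241°
axis k = ((R−Rᵀ)₃₂, (R−Rᵀ)₁₃, (R−Rᵀ)₂₁) / (2 sinθ) = (+0.543787, +0.623003, +0.562283)
rvec = θ·k = (+0.315490, +0.361449, +0.326221)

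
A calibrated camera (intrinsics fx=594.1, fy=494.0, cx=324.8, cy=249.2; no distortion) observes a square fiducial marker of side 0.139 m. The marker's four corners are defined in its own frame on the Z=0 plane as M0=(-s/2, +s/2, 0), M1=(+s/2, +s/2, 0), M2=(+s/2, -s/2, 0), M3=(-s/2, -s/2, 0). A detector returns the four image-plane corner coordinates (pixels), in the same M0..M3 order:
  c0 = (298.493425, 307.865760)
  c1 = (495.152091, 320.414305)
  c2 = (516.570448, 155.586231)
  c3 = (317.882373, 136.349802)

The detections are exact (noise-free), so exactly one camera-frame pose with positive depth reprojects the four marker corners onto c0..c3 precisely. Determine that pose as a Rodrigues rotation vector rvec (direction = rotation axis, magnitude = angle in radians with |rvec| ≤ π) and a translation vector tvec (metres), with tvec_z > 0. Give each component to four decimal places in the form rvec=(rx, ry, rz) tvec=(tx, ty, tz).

Intrinsics K: fx=594.1, fy=494.0, cx=324.8, cy=249.2
Marker side s = 0.139 m; corners in marker frame (Z=0):
  M0 = (-0.0695, +0.0695, 0)
  M1 = (+0.0695, +0.0695, 0)
  M2 = (+0.0695, -0.0695, 0)
  M3 = (-0.0695, -0.0695, 0)
Detected image corners:
  c0 = (298.493425, 307.865760) px
  c1 = (495.152091, 320.414305) px
  c2 = (516.570448, 155.586231) px
  c3 = (317.882373, 136.349802) px
Planar DLT: solve 8×8 A·h = b for H (H[2,2]=1):
  H  [+1534.57055 -105.25309 +408.85079]
  H  [+177.75601 +1232.96411 +230.80506]
  H  [+0.27643 +0.10239 +1.00000]
B = K⁻¹H; ‖b₁‖=2.457455, ‖b₂‖=2.457455; λ = 2/(‖b₁‖+‖b₂‖) = 0.406925, sign → tz>0 ⇒ λ=+0.406925
r₁ = λ·B[:,0] = (+0.98960,+0.08968,+0.11248); r₂ = λ·B[:,1] = (-0.09487,+0.99462,+0.04167)
r₃ = r₁×r₂ = (-0.10814,-0.05190,+0.99278); SVD([r₁ r₂ r₃]) → R = UVᵀ:
  R  [+0.98960 -0.09487 -0.10814]
  R  [+0.08968 +0.99462 -0.05190]
  R  [+0.11248 +0.04167 +0.99278]
t = (+0.05757, -0.01515, +0.40693) m
tr R = 2.976995; θ = arccos((tr R − 1)/2) = 0.151820 rad = 8.699°
axis k = ((R−Rᵀ)₃₂, (R−Rᵀ)₁₃, (R−Rᵀ)₂₁) / (2 sinθ) = (+0.309348, -0.729405, +0.610141)
rvec = θ·k = (+0.046965, -0.110738, +0.092632)

rvec=(0.0470, -0.1107, 0.0926) tvec=(0.0576, -0.0152, 0.4069)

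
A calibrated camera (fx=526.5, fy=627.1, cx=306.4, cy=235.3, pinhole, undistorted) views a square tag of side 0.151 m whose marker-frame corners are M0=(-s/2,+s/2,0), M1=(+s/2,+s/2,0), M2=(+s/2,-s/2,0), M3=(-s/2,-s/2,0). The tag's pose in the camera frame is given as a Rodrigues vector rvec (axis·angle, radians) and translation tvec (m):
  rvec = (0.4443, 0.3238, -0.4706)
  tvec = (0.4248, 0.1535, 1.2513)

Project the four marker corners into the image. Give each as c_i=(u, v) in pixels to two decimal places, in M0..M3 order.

c0=(467.12, 351.07) c1=(528.65, 329.15) c2=(504.82, 269.81) c3=(441.95, 295.43)

Intrinsics K: fx=526.5, fy=627.1, cx=306.4, cy=235.3
Marker side s = 0.151 m; corners in marker frame (Z=0):
  M0 = (-0.0755, +0.0755, 0)
  M1 = (+0.0755, +0.0755, 0)
  M2 = (+0.0755, -0.0755, 0)
  M3 = (-0.0755, -0.0755, 0)
rvec = (0.4443, 0.3238, -0.4706), |rvec| = θ = 0.72368 rad = 41.464°
Rodrigues: sinθ=0.66215, 1−cosθ=0.25063; R = I + sinθ·[k]× + (1−cosθ)·[k]×²:
    [+0.84384 +0.49943 +0.19621]
    [-0.36174 +0.79955 -0.47944]
    [-0.39633 +0.33360 +0.85536]
t = (0.4248, 0.1535, 1.2513) m
M0: Pc = R·M0+t = (+0.39880, +0.24118, +1.30641); u = 526.5·(+0.39880)/1.30641 + 306.4 = 467.1204, v = 627.1·(+0.24118)/1.30641 + 235.3 = 351.0694
M1: Pc = R·M1+t = (+0.52622, +0.18655, +1.24656); u = 526.5·(+0.52622)/1.24656 + 306.4 = 528.6536, v = 627.1·(+0.18655)/1.24656 + 235.3 = 329.1487
M2: Pc = R·M2+t = (+0.45080, +0.06582, +1.19619); u = 526.5·(+0.45080)/1.19619 + 306.4 = 504.8197, v = 627.1·(+0.06582)/1.19619 + 235.3 = 269.8074
M3: Pc = R·M3+t = (+0.32338, +0.12045, +1.25604); u = 526.5·(+0.32338)/1.25604 + 306.4 = 441.9542, v = 627.1·(+0.12045)/1.25604 + 235.3 = 295.4346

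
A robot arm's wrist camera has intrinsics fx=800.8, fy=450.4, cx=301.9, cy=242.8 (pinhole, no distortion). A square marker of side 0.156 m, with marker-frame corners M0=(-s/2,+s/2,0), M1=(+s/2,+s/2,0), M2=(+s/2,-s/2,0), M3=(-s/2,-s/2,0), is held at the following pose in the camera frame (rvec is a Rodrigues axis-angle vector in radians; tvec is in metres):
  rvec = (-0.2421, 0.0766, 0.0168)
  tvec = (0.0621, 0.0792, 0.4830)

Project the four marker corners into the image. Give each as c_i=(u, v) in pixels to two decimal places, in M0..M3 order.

Intrinsics K: fx=800.8, fy=450.4, cx=301.9, cy=242.8
Marker side s = 0.156 m; corners in marker frame (Z=0):
  M0 = (-0.0780, +0.0780, 0)
  M1 = (+0.0780, +0.0780, 0)
  M2 = (+0.0780, -0.0780, 0)
  M3 = (-0.0780, -0.0780, 0)
rvec = (-0.2421, 0.0766, 0.0168), |rvec| = θ = 0.25448 rad = 14.581°
Rodrigues: sinθ=0.25175, 1−cosθ=0.03221; R = I + sinθ·[k]× + (1−cosθ)·[k]×²:
    [+0.99694 -0.02584 +0.07375]
    [+0.00740 +0.97071 +0.24014]
    [-0.07780 -0.23886 +0.96793]
t = (0.0621, 0.0792, 0.4830) m
M0: Pc = R·M0+t = (-0.01768, +0.15434, +0.47044); u = 800.8·(-0.01768)/0.47044 + 301.9 = 271.8092, v = 450.4·(+0.15434)/0.47044 + 242.8 = 390.5647
M1: Pc = R·M1+t = (+0.13785, +0.15549, +0.45830); u = 800.8·(+0.13785)/0.45830 + 301.9 = 542.7612, v = 450.4·(+0.15549)/0.45830 + 242.8 = 395.6118
M2: Pc = R·M2+t = (+0.14188, +0.00406, +0.49556); u = 800.8·(+0.14188)/0.49556 + 301.9 = 531.1651, v = 450.4·(+0.00406)/0.49556 + 242.8 = 246.4913
M3: Pc = R·M3+t = (-0.01365, +0.00291, +0.50770); u = 800.8·(-0.01365)/0.50770 + 301.9 = 280.3763, v = 450.4·(+0.00291)/0.50770 + 242.8 = 245.3794

c0=(271.81, 390.56) c1=(542.76, 395.61) c2=(531.17, 246.49) c3=(280.38, 245.38)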